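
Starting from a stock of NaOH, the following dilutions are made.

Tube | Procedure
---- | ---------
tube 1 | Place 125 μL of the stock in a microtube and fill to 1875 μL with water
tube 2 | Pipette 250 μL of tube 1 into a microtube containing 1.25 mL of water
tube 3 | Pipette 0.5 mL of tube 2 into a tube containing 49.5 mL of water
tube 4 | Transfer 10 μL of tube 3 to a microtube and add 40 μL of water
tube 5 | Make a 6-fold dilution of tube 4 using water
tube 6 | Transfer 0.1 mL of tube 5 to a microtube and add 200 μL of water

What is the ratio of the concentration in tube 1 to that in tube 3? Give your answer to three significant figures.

600

Step 1: 125 μL brought to 1875 μL → factor 1875/125 = 15
Step 2: 250 μL + 1.25 mL = 1500 μL total → factor 1500/250 = 6
Step 3: 0.5 mL + 49.5 mL = 50 mL total → factor 50/0.5 = 100
Dilution factor to tube 1 = 15; to tube 3 = 9000
[tube 1]/[tube 3] = (factor to tube 3)/(factor to tube 1) = 9000/15 = 600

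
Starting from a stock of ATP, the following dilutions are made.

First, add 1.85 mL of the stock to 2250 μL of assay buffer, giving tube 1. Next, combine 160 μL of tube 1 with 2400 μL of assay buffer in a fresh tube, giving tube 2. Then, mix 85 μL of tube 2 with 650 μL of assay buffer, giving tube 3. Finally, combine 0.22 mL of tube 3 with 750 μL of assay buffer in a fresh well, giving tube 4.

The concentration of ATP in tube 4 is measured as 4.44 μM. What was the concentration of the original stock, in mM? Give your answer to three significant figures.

Step 1: 1.85 mL + 2250 μL = 4.1 mL total → factor 4.1/1.85 = 2.2162
Step 2: 160 μL + 2400 μL = 2560 μL total → factor 2560/160 = 16
Step 3: 85 μL + 650 μL = 735 μL total → factor 735/85 = 8.6471
Step 4: 0.22 mL + 750 μL = 0.97 mL total → factor 0.97/0.22 = 4.4091
Overall dilution factor = 2.2162 × 16 × 8.6471 × 4.4091 = 1351.9
Stock = 4.44 μM × 1351.9 = 6003 μM = 6.00 mM

6.00 mM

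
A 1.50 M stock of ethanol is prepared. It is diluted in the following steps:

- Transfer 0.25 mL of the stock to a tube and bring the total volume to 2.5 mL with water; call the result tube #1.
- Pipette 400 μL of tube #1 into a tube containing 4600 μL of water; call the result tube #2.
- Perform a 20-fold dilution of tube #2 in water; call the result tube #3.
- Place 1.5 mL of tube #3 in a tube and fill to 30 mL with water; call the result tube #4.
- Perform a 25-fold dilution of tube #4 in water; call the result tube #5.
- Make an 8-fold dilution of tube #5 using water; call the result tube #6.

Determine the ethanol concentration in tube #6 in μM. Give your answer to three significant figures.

Step 1: 0.25 mL brought to 2.5 mL → factor 2.5/0.25 = 10
Step 2: 400 μL + 4600 μL = 5000 μL total → factor 5000/400 = 12.5
Step 3: 20-fold → factor 20
Step 4: 1.5 mL brought to 30 mL → factor 30/1.5 = 20
Step 5: 25-fold → factor 25
Step 6: 8-fold → factor 8
Overall dilution factor = 10 × 12.5 × 20 × 20 × 25 × 8 = 1 × 10^7
Final = 1.50 M / 1 × 10^7 = 1.500 × 10^-7 M = 0.150 μM

0.150 μM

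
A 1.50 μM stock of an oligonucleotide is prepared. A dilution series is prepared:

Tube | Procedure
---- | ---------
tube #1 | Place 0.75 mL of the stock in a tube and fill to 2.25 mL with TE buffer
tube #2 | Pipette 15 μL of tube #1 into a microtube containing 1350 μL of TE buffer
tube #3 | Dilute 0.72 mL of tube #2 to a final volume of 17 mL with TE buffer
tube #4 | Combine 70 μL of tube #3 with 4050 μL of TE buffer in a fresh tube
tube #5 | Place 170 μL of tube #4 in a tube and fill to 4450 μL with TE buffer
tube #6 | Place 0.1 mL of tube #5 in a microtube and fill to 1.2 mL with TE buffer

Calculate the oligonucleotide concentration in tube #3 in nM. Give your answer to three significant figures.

Step 1: 0.75 mL brought to 2.25 mL → factor 2.25/0.75 = 3
Step 2: 15 μL + 1350 μL = 1365 μL total → factor 1365/15 = 91
Step 3: 0.72 mL brought to 17 mL → factor 17/0.72 = 23.611
Dilution factor through tube #3 = 3 × 91 × 23.611 = 6445.8
[tube #3] = 1.50 μM / 6445.8 = 0.0002327 μM = 0.233 nM

0.233 nM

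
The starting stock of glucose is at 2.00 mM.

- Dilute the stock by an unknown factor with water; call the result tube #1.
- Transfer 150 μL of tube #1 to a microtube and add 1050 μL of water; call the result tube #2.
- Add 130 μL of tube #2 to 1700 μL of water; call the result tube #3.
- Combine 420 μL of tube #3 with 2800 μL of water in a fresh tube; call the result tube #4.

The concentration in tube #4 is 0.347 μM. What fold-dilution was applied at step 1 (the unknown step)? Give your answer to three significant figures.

6.68-fold

Step 1: unknown factor x
Step 2: 150 μL + 1050 μL = 1200 μL total → factor 1200/150 = 8
Step 3: 130 μL + 1700 μL = 1830 μL total → factor 1830/130 = 14.077
Step 4: 420 μL + 2800 μL = 3220 μL total → factor 3220/420 = 7.6667
Product of known-step factors = 863.38
Overall factor = 2.00 mM / (0.347 μM) = 5763.7
x = 5763.7 / 863.38 = 6.68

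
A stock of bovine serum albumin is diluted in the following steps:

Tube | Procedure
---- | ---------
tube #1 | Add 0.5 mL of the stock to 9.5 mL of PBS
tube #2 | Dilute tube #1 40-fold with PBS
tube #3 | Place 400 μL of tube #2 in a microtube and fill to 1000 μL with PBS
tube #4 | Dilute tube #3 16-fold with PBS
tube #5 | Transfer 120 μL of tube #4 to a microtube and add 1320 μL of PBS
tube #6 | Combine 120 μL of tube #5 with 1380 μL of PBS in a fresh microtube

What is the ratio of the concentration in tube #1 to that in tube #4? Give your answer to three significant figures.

1.60 × 10^3

Step 1: 0.5 mL + 9.5 mL = 10 mL total → factor 10/0.5 = 20
Step 2: 40-fold → factor 40
Step 3: 400 μL brought to 1000 μL → factor 1000/400 = 2.5
Step 4: 16-fold → factor 16
Dilution factor to tube #1 = 20; to tube #4 = 32000
[tube #1]/[tube #4] = (factor to tube #4)/(factor to tube #1) = 32000/20 = 1.60 × 10^3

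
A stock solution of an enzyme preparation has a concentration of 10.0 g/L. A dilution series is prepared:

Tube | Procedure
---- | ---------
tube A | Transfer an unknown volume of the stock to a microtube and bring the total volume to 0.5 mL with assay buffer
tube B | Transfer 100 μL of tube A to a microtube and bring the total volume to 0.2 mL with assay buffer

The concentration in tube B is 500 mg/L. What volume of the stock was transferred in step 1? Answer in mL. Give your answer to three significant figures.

0.0500 mL

Step 1: v brought to 0.5 mL → factor = 0.5 mL/v
Step 2: 100 μL brought to 0.2 mL → factor 200/100 = 2
Product of known-step factors = 2
Overall factor = 10.0 g/L / (500 mg/L) = 20
Step-1 factor = 20 / 2 = 10
v = 0.5 mL / 10 = 0.0500 mL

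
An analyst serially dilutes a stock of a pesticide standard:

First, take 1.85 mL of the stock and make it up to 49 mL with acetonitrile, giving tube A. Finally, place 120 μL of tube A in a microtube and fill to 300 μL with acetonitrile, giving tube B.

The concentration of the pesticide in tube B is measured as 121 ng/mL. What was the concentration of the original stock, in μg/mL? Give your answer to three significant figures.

8.01 μg/mL

Step 1: 1.85 mL brought to 49 mL → factor 49/1.85 = 26.486
Step 2: 120 μL brought to 300 μL → factor 300/120 = 2.5
Overall dilution factor = 26.486 × 2.5 = 66.216
Stock = 121 ng/mL × 66.216 = 8012 ng/mL = 8.01 μg/mL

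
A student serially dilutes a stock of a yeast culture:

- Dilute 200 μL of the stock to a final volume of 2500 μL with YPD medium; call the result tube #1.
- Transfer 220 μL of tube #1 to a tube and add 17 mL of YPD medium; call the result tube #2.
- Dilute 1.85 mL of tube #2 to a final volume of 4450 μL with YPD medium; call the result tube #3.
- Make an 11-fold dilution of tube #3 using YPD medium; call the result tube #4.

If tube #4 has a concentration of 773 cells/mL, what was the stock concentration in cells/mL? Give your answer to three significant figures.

Step 1: 200 μL brought to 2500 μL → factor 2500/200 = 12.5
Step 2: 220 μL + 17 mL = 17220 μL total → factor 17220/220 = 78.273
Step 3: 1.85 mL brought to 4450 μL → factor 4.45/1.85 = 2.4054
Step 4: 11-fold → factor 11
Overall dilution factor = 12.5 × 78.273 × 2.4054 × 11 = 25888
Stock = 773 cells/mL × 25888 = 2.00 × 10^7 cells/mL

2.00 × 10^7 cells/mL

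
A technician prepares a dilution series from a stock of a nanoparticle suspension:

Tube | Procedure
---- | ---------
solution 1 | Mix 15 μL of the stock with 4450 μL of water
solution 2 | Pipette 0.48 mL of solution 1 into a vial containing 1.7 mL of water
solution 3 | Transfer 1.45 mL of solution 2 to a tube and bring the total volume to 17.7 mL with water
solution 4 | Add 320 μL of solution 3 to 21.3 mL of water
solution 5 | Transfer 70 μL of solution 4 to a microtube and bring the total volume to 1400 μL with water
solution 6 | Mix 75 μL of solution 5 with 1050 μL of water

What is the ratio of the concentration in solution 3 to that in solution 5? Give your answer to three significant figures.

1.35 × 10^3

Step 1: 15 μL + 4450 μL = 4465 μL total → factor 4465/15 = 297.67
Step 2: 0.48 mL + 1.7 mL = 2.18 mL total → factor 2.18/0.48 = 4.5417
Step 3: 1.45 mL brought to 17.7 mL → factor 17.7/1.45 = 12.207
Step 4: 320 μL + 21.3 mL = 21620 μL total → factor 21620/320 = 67.562
Step 5: 70 μL brought to 1400 μL → factor 1400/70 = 20
Dilution factor to solution 3 = 16503; to solution 5 = 2.2299 × 10^7
[solution 3]/[solution 5] = (factor to solution 5)/(factor to solution 3) = 2.2299 × 10^7/16503 = 1.35 × 10^3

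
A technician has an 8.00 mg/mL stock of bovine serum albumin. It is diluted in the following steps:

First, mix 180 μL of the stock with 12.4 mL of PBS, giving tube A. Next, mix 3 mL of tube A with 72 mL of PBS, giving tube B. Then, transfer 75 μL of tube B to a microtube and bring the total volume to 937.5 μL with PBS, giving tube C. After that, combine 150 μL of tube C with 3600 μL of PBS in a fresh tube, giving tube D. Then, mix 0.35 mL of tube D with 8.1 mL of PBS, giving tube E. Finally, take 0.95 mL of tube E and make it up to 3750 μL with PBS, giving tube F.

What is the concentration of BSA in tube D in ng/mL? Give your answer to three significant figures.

Step 1: 180 μL + 12.4 mL = 12580 μL total → factor 12580/180 = 69.889
Step 2: 3 mL + 72 mL = 75 mL total → factor 75/3 = 25
Step 3: 75 μL brought to 937.5 μL → factor 937.5/75 = 12.5
Step 4: 150 μL + 3600 μL = 3750 μL total → factor 3750/150 = 25
Dilution factor through tube D = 69.889 × 25 × 12.5 × 25 = 5.4601 × 10^5
[tube D] = 8.00 mg/mL / 5.4601 × 10^5 = 1.465 × 10^-5 mg/mL = 14.7 ng/mL

14.7 ng/mL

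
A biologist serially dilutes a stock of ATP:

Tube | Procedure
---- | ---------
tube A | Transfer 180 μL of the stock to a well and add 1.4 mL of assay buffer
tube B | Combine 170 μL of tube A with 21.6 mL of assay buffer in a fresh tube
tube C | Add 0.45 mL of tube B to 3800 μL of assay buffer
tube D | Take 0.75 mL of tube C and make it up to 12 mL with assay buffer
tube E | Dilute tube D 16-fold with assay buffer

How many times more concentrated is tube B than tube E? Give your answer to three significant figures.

Step 1: 180 μL + 1.4 mL = 1580 μL total → factor 1580/180 = 8.7778
Step 2: 170 μL + 21.6 mL = 21770 μL total → factor 21770/170 = 128.06
Step 3: 0.45 mL + 3800 μL = 4.25 mL total → factor 4.25/0.45 = 9.4444
Step 4: 0.75 mL brought to 12 mL → factor 12/0.75 = 16
Step 5: 16-fold → factor 16
Dilution factor to tube B = 1124.1; to tube E = 2.7178 × 10^6
[tube B]/[tube E] = (factor to tube E)/(factor to tube B) = 2.7178 × 10^6/1124.1 = 2.42 × 10^3

2.42 × 10^3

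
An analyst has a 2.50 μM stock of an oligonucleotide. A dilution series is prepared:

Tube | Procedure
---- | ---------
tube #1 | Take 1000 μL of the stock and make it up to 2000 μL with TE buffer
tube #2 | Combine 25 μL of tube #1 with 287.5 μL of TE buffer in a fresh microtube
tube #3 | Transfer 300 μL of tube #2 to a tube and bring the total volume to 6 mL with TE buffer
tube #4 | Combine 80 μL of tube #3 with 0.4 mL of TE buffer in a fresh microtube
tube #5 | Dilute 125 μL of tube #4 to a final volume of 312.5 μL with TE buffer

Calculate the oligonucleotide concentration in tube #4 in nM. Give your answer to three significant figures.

0.833 nM

Step 1: 1000 μL brought to 2000 μL → factor 2000/1000 = 2
Step 2: 25 μL + 287.5 μL = 312.5 μL total → factor 312.5/25 = 12.5
Step 3: 300 μL brought to 6 mL → factor 6000/300 = 20
Step 4: 80 μL + 0.4 mL = 480 μL total → factor 480/80 = 6
Dilution factor through tube #4 = 2 × 12.5 × 20 × 6 = 3000
[tube #4] = 2.50 μM / 3000 = 0.0008333 μM = 0.833 nM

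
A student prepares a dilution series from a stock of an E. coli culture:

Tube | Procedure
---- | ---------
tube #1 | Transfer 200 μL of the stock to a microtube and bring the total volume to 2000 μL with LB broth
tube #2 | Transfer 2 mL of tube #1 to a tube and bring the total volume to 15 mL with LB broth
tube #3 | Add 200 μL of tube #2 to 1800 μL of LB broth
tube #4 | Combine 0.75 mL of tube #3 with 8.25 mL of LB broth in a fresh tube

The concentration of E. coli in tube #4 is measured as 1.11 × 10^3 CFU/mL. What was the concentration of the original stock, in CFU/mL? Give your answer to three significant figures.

9.99 × 10^6 CFU/mL

Step 1: 200 μL brought to 2000 μL → factor 2000/200 = 10
Step 2: 2 mL brought to 15 mL → factor 15/2 = 7.5
Step 3: 200 μL + 1800 μL = 2000 μL total → factor 2000/200 = 10
Step 4: 0.75 mL + 8.25 mL = 9 mL total → factor 9/0.75 = 12
Overall dilution factor = 10 × 7.5 × 10 × 12 = 9000
Stock = 1.11 × 10^3 CFU/mL × 9000 = 9.99 × 10^6 CFU/mL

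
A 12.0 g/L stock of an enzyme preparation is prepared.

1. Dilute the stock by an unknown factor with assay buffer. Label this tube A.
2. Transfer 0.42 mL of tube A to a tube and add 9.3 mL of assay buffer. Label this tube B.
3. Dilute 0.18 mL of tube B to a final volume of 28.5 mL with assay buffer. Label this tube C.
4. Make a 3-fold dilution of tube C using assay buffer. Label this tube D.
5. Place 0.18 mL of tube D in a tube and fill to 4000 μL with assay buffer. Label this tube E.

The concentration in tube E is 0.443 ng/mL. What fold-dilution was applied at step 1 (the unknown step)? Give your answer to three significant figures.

Step 1: unknown factor x
Step 2: 0.42 mL + 9.3 mL = 9.72 mL total → factor 9.72/0.42 = 23.143
Step 3: 0.18 mL brought to 28.5 mL → factor 28.5/0.18 = 158.33
Step 4: 3-fold → factor 3
Step 5: 0.18 mL brought to 4000 μL → factor 4/0.18 = 22.222
Product of known-step factors = 2.4429 × 10^5
Overall factor = 12.0 g/L / (0.443 ng/mL) = 2.7088 × 10^7
x = 2.7088 × 10^7 / 2.4429 × 10^5 = 111

111-fold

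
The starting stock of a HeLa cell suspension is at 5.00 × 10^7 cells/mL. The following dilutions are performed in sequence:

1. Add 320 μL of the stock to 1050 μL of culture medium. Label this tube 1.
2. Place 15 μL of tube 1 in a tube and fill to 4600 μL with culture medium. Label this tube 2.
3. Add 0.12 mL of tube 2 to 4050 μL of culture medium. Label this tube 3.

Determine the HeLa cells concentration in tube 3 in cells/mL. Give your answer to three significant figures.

1.10 × 10^3 cells/mL

Step 1: 320 μL + 1050 μL = 1370 μL total → factor 1370/320 = 4.2812
Step 2: 15 μL brought to 4600 μL → factor 4600/15 = 306.67
Step 3: 0.12 mL + 4050 μL = 4.17 mL total → factor 4.17/0.12 = 34.75
Overall dilution factor = 4.2812 × 306.67 × 34.75 = 45624
Final = 5.00 × 10^7 cells/mL / 45624 = 1.10 × 10^3 cells/mL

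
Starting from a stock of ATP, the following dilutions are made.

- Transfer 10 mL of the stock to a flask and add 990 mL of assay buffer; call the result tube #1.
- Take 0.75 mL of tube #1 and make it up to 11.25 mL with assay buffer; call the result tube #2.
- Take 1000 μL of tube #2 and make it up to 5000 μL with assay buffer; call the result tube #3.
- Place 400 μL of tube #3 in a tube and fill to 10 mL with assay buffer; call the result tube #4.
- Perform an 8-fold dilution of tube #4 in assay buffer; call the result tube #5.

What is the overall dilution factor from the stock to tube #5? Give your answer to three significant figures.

Step 1: 10 mL + 990 mL = 1000 mL total → factor 1000/10 = 100
Step 2: 0.75 mL brought to 11.25 mL → factor 11.25/0.75 = 15
Step 3: 1000 μL brought to 5000 μL → factor 5000/1000 = 5
Step 4: 400 μL brought to 10 mL → factor 10000/400 = 25
Step 5: 8-fold → factor 8
Overall dilution factor = 100 × 15 × 5 × 25 × 8 = 1.5 × 10^6

1.50 × 10^6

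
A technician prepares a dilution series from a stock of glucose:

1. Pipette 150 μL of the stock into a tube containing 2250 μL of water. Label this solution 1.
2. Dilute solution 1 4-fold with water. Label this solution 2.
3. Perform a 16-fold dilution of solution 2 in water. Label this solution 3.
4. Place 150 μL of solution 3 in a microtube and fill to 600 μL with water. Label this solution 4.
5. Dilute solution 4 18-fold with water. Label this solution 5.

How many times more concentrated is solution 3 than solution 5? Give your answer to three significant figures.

Step 1: 150 μL + 2250 μL = 2400 μL total → factor 2400/150 = 16
Step 2: 4-fold → factor 4
Step 3: 16-fold → factor 16
Step 4: 150 μL brought to 600 μL → factor 600/150 = 4
Step 5: 18-fold → factor 18
Dilution factor to solution 3 = 1024; to solution 5 = 73728
[solution 3]/[solution 5] = (factor to solution 5)/(factor to solution 3) = 73728/1024 = 72.0

72.0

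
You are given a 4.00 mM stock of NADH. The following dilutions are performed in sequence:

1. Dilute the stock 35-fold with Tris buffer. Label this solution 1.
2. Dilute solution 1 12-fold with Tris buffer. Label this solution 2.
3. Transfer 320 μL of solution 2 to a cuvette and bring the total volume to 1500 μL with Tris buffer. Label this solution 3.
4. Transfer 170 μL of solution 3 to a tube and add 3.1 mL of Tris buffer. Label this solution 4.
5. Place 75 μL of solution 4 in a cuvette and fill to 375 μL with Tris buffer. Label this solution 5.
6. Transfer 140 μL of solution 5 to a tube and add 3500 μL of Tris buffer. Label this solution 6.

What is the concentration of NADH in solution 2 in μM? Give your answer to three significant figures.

9.52 μM

Step 1: 35-fold → factor 35
Step 2: 12-fold → factor 12
Dilution factor through solution 2 = 35 × 12 = 420
[solution 2] = 4.00 mM / 420 = 0.009524 mM = 9.52 μM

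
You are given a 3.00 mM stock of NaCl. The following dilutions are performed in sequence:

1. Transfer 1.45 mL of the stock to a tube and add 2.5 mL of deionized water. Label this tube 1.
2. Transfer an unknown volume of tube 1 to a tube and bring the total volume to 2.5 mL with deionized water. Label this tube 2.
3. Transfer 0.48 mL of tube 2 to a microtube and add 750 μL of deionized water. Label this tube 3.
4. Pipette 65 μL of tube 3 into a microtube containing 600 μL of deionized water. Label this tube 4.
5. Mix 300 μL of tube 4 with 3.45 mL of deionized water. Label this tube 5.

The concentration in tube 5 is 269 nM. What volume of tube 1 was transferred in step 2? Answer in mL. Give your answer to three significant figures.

Step 1: 1.45 mL + 2.5 mL = 3.95 mL total → factor 3.95/1.45 = 2.7241
Step 2: v brought to 2.5 mL → factor = 2.5 mL/v
Step 3: 0.48 mL + 750 μL = 1.23 mL total → factor 1.23/0.48 = 2.5625
Step 4: 65 μL + 600 μL = 665 μL total → factor 665/65 = 10.231
Step 5: 300 μL + 3.45 mL = 3750 μL total → factor 3750/300 = 12.5
Product of known-step factors = 892.71
Overall factor = 3.00 mM / (269 nM) = 11152
Step-2 factor = 11152 / 892.71 = 12.493
v = 2.5 mL / 12.493 = 0.200 mL

0.200 mL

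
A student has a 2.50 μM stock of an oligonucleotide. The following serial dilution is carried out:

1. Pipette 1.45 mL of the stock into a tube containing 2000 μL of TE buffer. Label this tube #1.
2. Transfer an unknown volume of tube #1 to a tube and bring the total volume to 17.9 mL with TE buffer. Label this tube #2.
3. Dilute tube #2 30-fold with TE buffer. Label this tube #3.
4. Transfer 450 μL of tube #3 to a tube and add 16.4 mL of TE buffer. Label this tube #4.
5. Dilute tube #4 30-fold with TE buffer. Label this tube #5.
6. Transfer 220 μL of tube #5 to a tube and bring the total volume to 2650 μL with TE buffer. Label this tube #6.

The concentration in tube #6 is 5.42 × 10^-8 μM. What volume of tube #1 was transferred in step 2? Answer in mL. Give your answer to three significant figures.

Step 1: 1.45 mL + 2000 μL = 3.45 mL total → factor 3.45/1.45 = 2.3793
Step 2: v brought to 17.9 mL → factor = 17.9 mL/v
Step 3: 30-fold → factor 30
Step 4: 450 μL + 16.4 mL = 16850 μL total → factor 16850/450 = 37.444
Step 5: 30-fold → factor 30
Step 6: 220 μL brought to 2650 μL → factor 2650/220 = 12.045
Product of known-step factors = 9.6584 × 10^5
Overall factor = 2.50 μM / (5.42 × 10^-8 μM) = 4.6125 × 10^7
Step-2 factor = 4.6125 × 10^7 / 9.6584 × 10^5 = 47.757
v = 17.9 mL / 47.757 = 0.375 mL

0.375 mL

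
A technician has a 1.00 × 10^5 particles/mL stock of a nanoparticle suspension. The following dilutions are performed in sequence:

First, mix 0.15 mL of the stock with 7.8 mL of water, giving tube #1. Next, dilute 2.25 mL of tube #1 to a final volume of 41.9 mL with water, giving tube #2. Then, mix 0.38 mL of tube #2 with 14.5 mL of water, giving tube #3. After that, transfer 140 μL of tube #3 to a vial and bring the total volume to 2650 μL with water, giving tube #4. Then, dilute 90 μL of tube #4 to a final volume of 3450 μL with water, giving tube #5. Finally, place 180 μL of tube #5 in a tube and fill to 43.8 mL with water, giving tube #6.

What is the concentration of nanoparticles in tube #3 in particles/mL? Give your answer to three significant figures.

Step 1: 0.15 mL + 7.8 mL = 7.95 mL total → factor 7.95/0.15 = 53
Step 2: 2.25 mL brought to 41.9 mL → factor 41.9/2.25 = 18.622
Step 3: 0.38 mL + 14.5 mL = 14.88 mL total → factor 14.88/0.38 = 39.158
Dilution factor through tube #3 = 53 × 18.622 × 39.158 = 38648
[tube #3] = 1.00 × 10^5 particles/mL / 38648 = 2.59 particles/mL

2.59 particles/mL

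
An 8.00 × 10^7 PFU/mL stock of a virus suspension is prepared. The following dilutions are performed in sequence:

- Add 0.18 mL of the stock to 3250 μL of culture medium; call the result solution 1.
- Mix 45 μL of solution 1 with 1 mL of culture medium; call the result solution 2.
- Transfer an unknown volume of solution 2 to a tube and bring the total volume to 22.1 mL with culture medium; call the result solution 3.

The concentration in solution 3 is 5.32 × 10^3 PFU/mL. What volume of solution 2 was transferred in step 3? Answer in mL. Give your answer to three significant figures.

Step 1: 0.18 mL + 3250 μL = 3.43 mL total → factor 3.43/0.18 = 19.056
Step 2: 45 μL + 1 mL = 1045 μL total → factor 1045/45 = 23.222
Step 3: v brought to 22.1 mL → factor = 22.1 mL/v
Product of known-step factors = 442.51
Overall factor = 8.00 × 10^7 PFU/mL / (5.32 × 10^3 PFU/mL) = 15038
Step-3 factor = 15038 / 442.51 = 33.982
v = 22.1 mL / 33.982 = 0.650 mL

0.650 mL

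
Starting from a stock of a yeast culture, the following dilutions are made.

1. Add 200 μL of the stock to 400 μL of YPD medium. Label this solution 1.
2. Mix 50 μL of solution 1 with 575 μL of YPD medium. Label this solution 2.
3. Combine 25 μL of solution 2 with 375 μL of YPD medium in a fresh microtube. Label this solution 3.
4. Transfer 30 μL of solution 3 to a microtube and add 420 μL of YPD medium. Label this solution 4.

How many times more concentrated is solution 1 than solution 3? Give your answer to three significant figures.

Step 1: 200 μL + 400 μL = 600 μL total → factor 600/200 = 3
Step 2: 50 μL + 575 μL = 625 μL total → factor 625/50 = 12.5
Step 3: 25 μL + 375 μL = 400 μL total → factor 400/25 = 16
Dilution factor to solution 1 = 3; to solution 3 = 600
[solution 1]/[solution 3] = (factor to solution 3)/(factor to solution 1) = 600/3 = 200

200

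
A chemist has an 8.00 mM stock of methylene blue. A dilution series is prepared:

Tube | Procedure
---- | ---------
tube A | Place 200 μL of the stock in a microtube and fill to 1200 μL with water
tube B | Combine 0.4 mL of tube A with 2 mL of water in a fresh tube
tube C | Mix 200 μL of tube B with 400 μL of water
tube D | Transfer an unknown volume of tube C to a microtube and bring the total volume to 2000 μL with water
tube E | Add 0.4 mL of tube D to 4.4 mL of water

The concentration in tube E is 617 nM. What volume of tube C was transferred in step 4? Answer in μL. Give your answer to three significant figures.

Step 1: 200 μL brought to 1200 μL → factor 1200/200 = 6
Step 2: 0.4 mL + 2 mL = 2.4 mL total → factor 2.4/0.4 = 6
Step 3: 200 μL + 400 μL = 600 μL total → factor 600/200 = 3
Step 4: v brought to 2000 μL → factor = 2000 μL/v
Step 5: 0.4 mL + 4.4 mL = 4.8 mL total → factor 4.8/0.4 = 12
Product of known-step factors = 1296
Overall factor = 8.00 mM / (617 nM) = 12966
Step-4 factor = 12966 / 1296 = 10.005
v = 2000 μL / 10.005 = 200 μL

200 μL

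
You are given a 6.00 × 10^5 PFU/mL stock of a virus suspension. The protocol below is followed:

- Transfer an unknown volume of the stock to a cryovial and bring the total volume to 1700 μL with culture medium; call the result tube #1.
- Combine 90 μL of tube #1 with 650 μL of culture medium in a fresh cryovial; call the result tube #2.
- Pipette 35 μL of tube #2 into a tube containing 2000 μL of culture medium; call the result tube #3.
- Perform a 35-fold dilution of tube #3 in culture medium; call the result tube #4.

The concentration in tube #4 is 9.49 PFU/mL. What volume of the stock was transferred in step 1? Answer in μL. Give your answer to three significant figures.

450 μL

Step 1: v brought to 1700 μL → factor = 1700 μL/v
Step 2: 90 μL + 650 μL = 740 μL total → factor 740/90 = 8.2222
Step 3: 35 μL + 2000 μL = 2035 μL total → factor 2035/35 = 58.143
Step 4: 35-fold → factor 35
Product of known-step factors = 16732
Overall factor = 6.00 × 10^5 PFU/mL / (9.49 PFU/mL) = 63224
Step-1 factor = 63224 / 16732 = 3.7786
v = 1700 μL / 3.7786 = 450 μL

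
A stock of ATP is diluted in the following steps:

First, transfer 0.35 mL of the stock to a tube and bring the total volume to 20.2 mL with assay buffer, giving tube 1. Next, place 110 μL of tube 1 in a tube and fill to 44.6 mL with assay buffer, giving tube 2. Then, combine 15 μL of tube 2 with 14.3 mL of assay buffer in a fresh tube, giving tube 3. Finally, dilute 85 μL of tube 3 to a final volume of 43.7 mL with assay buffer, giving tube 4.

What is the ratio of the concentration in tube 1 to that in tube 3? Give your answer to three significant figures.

3.87 × 10^5

Step 1: 0.35 mL brought to 20.2 mL → factor 20.2/0.35 = 57.714
Step 2: 110 μL brought to 44.6 mL → factor 44600/110 = 405.45
Step 3: 15 μL + 14.3 mL = 14315 μL total → factor 14315/15 = 954.33
Dilution factor to tube 1 = 57.714; to tube 3 = 2.2332 × 10^7
[tube 1]/[tube 3] = (factor to tube 3)/(factor to tube 1) = 2.2332 × 10^7/57.714 = 3.87 × 10^5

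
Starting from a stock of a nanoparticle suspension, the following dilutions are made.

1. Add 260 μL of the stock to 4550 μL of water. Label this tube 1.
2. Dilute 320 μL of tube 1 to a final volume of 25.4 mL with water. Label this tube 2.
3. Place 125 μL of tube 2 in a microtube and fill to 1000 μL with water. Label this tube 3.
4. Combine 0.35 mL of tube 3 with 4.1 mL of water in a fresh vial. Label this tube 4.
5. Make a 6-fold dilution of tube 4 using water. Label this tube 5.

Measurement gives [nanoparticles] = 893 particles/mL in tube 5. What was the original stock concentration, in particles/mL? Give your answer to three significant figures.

Step 1: 260 μL + 4550 μL = 4810 μL total → factor 4810/260 = 18.5
Step 2: 320 μL brought to 25.4 mL → factor 25400/320 = 79.375
Step 3: 125 μL brought to 1000 μL → factor 1000/125 = 8
Step 4: 0.35 mL + 4.1 mL = 4.45 mL total → factor 4.45/0.35 = 12.714
Step 5: 6-fold → factor 6
Overall dilution factor = 18.5 × 79.375 × 8 × 12.714 × 6 = 8.9617 × 10^5
Stock = 893 particles/mL × 8.9617 × 10^5 = 8.00 × 10^8 particles/mL

8.00 × 10^8 particles/mL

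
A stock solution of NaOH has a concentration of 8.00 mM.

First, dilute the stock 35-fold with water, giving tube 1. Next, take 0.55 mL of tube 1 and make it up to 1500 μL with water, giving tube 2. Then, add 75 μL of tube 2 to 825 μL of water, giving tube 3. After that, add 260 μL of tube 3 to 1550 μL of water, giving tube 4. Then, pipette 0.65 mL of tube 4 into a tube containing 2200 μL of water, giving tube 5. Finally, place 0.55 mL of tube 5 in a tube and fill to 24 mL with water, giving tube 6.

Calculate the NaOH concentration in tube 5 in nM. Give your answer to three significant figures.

Step 1: 35-fold → factor 35
Step 2: 0.55 mL brought to 1500 μL → factor 1.5/0.55 = 2.7273
Step 3: 75 μL + 825 μL = 900 μL total → factor 900/75 = 12
Step 4: 260 μL + 1550 μL = 1810 μL total → factor 1810/260 = 6.9615
Step 5: 0.65 mL + 2200 μL = 2.85 mL total → factor 2.85/0.65 = 4.3846
Dilution factor through tube 5 = 35 × 2.7273 × 12 × 6.9615 × 4.3846 = 34963
[tube 5] = 8.00 mM / 34963 = 0.0002288 mM = 229 nM

229 nM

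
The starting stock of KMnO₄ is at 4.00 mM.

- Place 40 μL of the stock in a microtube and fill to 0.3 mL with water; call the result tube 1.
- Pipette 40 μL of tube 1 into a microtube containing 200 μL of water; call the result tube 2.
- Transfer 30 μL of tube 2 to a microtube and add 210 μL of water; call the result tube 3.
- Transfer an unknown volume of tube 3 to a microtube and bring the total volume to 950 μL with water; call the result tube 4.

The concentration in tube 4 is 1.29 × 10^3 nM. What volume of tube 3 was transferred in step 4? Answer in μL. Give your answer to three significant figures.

Step 1: 40 μL brought to 0.3 mL → factor 300/40 = 7.5
Step 2: 40 μL + 200 μL = 240 μL total → factor 240/40 = 6
Step 3: 30 μL + 210 μL = 240 μL total → factor 240/30 = 8
Step 4: v brought to 950 μL → factor = 950 μL/v
Product of known-step factors = 360
Overall factor = 4.00 mM / (1.29 × 10^3 nM) = 3100.8
Step-4 factor = 3100.8 / 360 = 8.6133
v = 950 μL / 8.6133 = 110 μL

110 μL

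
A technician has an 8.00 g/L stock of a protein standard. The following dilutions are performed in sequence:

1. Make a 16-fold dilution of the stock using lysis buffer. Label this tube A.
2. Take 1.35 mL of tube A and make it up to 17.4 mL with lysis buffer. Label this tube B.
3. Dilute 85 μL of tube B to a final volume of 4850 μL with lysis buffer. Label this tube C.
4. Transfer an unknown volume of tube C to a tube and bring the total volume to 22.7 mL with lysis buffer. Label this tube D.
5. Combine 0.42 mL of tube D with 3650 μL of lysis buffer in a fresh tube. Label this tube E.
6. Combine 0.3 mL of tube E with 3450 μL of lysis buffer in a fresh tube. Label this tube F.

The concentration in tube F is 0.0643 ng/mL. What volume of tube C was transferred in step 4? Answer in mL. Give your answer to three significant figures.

0.260 mL

Step 1: 16-fold → factor 16
Step 2: 1.35 mL brought to 17.4 mL → factor 17.4/1.35 = 12.889
Step 3: 85 μL brought to 4850 μL → factor 4850/85 = 57.059
Step 4: v brought to 22.7 mL → factor = 22.7 mL/v
Step 5: 0.42 mL + 3650 μL = 4.07 mL total → factor 4.07/0.42 = 9.6905
Step 6: 0.3 mL + 3450 μL = 3.75 mL total → factor 3.75/0.3 = 12.5
Product of known-step factors = 1.4253 × 10^6
Overall factor = 8.00 g/L / (0.0643 ng/mL) = 1.2442 × 10^8
Step-4 factor = 1.2442 × 10^8 / 1.4253 × 10^6 = 87.29
v = 22.7 mL / 87.29 = 0.260 mL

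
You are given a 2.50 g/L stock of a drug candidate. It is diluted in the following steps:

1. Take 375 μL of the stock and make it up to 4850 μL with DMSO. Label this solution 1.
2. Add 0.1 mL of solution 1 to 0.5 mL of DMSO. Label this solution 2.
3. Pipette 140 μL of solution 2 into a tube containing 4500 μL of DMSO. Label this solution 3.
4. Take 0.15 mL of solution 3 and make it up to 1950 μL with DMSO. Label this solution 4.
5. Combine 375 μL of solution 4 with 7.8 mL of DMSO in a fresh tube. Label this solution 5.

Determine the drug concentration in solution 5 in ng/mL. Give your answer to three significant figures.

3.43 ng/mL

Step 1: 375 μL brought to 4850 μL → factor 4850/375 = 12.933
Step 2: 0.1 mL + 0.5 mL = 0.6 mL total → factor 0.6/0.1 = 6
Step 3: 140 μL + 4500 μL = 4640 μL total → factor 4640/140 = 33.143
Step 4: 0.15 mL brought to 1950 μL → factor 1.95/0.15 = 13
Step 5: 375 μL + 7.8 mL = 8175 μL total → factor 8175/375 = 21.8
Overall dilution factor = 12.933 × 6 × 33.143 × 13 × 21.8 = 7.2887 × 10^5
Final = 2.50 g/L / 7.2887 × 10^5 = 3.430 × 10^-6 g/L = 3.43 ng/mL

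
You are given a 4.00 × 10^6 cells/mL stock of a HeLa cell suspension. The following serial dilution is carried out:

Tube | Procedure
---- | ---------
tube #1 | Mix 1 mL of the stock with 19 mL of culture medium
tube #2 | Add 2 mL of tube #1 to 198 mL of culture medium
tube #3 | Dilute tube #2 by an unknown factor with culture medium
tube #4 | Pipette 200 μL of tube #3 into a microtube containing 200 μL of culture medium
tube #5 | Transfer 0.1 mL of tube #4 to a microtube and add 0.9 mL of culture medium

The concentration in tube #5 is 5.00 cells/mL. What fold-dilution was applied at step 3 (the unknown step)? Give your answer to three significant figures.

20.0-fold

Step 1: 1 mL + 19 mL = 20 mL total → factor 20/1 = 20
Step 2: 2 mL + 198 mL = 200 mL total → factor 200/2 = 100
Step 3: unknown factor x
Step 4: 200 μL + 200 μL = 400 μL total → factor 400/200 = 2
Step 5: 0.1 mL + 0.9 mL = 1 mL total → factor 1/0.1 = 10
Product of known-step factors = 40000
Overall factor = 4.00 × 10^6 cells/mL / (5.00 cells/mL) = 8 × 10^5
x = 8 × 10^5 / 40000 = 20.0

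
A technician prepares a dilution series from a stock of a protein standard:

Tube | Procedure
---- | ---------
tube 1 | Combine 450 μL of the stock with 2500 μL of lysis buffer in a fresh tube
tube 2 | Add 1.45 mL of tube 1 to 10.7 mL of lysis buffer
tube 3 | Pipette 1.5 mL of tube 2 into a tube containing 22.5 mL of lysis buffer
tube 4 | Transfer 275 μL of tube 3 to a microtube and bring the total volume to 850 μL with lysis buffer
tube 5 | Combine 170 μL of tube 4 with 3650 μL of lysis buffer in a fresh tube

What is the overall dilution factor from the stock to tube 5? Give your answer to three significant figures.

6.10 × 10^4

Step 1: 450 μL + 2500 μL = 2950 μL total → factor 2950/450 = 6.5556
Step 2: 1.45 mL + 10.7 mL = 12.15 mL total → factor 12.15/1.45 = 8.3793
Step 3: 1.5 mL + 22.5 mL = 24 mL total → factor 24/1.5 = 16
Step 4: 275 μL brought to 850 μL → factor 850/275 = 3.0909
Step 5: 170 μL + 3650 μL = 3820 μL total → factor 3820/170 = 22.471
Overall dilution factor = 6.5556 × 8.3793 × 16 × 3.0909 × 22.471 = 61043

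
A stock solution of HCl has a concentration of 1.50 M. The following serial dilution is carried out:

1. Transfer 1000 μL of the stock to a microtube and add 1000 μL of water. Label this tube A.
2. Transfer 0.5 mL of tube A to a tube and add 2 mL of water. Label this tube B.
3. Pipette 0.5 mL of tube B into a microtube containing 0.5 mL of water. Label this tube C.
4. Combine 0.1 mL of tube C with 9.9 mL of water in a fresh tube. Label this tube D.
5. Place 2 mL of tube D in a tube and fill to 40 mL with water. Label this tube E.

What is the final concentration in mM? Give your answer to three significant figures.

Step 1: 1000 μL + 1000 μL = 2000 μL total → factor 2000/1000 = 2
Step 2: 0.5 mL + 2 mL = 2.5 mL total → factor 2.5/0.5 = 5
Step 3: 0.5 mL + 0.5 mL = 1 mL total → factor 1/0.5 = 2
Step 4: 0.1 mL + 9.9 mL = 10 mL total → factor 10/0.1 = 100
Step 5: 2 mL brought to 40 mL → factor 40/2 = 20
Overall dilution factor = 2 × 5 × 2 × 100 × 20 = 40000
Final = 1.50 M / 40000 = 3.750 × 10^-5 M = 0.0375 mM

0.0375 mM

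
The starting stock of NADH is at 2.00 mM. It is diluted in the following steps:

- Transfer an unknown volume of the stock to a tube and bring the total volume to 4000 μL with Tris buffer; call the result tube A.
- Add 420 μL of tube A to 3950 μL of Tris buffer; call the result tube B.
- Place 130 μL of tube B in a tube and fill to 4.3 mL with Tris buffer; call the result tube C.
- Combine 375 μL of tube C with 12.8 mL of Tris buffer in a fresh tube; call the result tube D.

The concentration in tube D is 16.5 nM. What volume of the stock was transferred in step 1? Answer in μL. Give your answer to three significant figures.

Step 1: v brought to 4000 μL → factor = 4000 μL/v
Step 2: 420 μL + 3950 μL = 4370 μL total → factor 4370/420 = 10.405
Step 3: 130 μL brought to 4.3 mL → factor 4300/130 = 33.077
Step 4: 375 μL + 12.8 mL = 13175 μL total → factor 13175/375 = 35.133
Product of known-step factors = 12091
Overall factor = 2.00 mM / (16.5 nM) = 1.2121 × 10^5
Step-1 factor = 1.2121 × 10^5 / 12091 = 10.025
v = 4000 μL / 10.025 = 399 μL

399 μL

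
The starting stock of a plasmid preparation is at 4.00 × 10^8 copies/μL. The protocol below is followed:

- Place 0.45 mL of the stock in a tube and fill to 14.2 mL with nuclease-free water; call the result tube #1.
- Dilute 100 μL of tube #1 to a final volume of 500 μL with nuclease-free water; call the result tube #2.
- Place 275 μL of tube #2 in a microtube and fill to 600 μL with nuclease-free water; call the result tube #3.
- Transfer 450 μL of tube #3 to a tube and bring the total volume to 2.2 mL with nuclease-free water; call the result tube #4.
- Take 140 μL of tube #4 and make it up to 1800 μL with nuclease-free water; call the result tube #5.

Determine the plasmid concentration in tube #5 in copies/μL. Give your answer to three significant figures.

1.85 × 10^4 copies/μL

Step 1: 0.45 mL brought to 14.2 mL → factor 14.2/0.45 = 31.556
Step 2: 100 μL brought to 500 μL → factor 500/100 = 5
Step 3: 275 μL brought to 600 μL → factor 600/275 = 2.1818
Step 4: 450 μL brought to 2.2 mL → factor 2200/450 = 4.8889
Step 5: 140 μL brought to 1800 μL → factor 1800/140 = 12.857
Overall dilution factor = 31.556 × 5 × 2.1818 × 4.8889 × 12.857 = 21638
Final = 4.00 × 10^8 copies/μL / 21638 = 1.85 × 10^4 copies/μL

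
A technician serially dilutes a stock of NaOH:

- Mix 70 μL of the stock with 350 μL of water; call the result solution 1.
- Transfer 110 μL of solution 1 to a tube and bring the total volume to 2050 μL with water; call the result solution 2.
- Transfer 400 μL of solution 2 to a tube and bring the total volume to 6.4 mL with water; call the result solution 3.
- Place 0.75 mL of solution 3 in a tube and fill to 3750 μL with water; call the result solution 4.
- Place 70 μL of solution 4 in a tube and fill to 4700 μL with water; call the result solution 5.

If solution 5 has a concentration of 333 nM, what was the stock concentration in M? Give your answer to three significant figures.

Step 1: 70 μL + 350 μL = 420 μL total → factor 420/70 = 6
Step 2: 110 μL brought to 2050 μL → factor 2050/110 = 18.636
Step 3: 400 μL brought to 6.4 mL → factor 6400/400 = 16
Step 4: 0.75 mL brought to 3750 μL → factor 3.75/0.75 = 5
Step 5: 70 μL brought to 4700 μL → factor 4700/70 = 67.143
Overall dilution factor = 6 × 18.636 × 16 × 5 × 67.143 = 6.0062 × 10^5
Stock = 333 nM × 6.0062 × 10^5 = 2.000 × 10^8 nM = 0.200 M

0.200 M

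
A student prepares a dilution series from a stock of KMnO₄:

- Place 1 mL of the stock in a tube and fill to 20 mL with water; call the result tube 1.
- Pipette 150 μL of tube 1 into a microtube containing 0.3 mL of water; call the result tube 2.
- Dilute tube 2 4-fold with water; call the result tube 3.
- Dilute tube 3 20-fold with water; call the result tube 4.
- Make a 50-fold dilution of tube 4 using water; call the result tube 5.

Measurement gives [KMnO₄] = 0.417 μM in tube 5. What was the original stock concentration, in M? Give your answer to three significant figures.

0.100 M

Step 1: 1 mL brought to 20 mL → factor 20/1 = 20
Step 2: 150 μL + 0.3 mL = 450 μL total → factor 450/150 = 3
Step 3: 4-fold → factor 4
Step 4: 20-fold → factor 20
Step 5: 50-fold → factor 50
Overall dilution factor = 20 × 3 × 4 × 20 × 50 = 2.4 × 10^5
Stock = 0.417 μM × 2.4 × 10^5 = 1.001 × 10^5 μM = 0.100 M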